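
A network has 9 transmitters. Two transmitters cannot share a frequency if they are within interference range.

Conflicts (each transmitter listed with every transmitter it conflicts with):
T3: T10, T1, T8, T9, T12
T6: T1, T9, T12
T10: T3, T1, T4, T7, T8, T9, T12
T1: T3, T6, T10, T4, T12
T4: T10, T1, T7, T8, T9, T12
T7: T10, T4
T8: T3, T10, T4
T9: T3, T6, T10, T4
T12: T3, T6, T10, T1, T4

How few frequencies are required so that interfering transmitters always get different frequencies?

T3, T10, T1, T12 are mutually in conflict, so at least 4 frequencies are needed.
4 frequencies suffice: frequency 1 → {T6, T10}; frequency 2 → {T3, T4}; frequency 3 → {T1, T7, T8, T9}; frequency 4 → {T12}. Every pair that conflicts lands in different frequencies.

4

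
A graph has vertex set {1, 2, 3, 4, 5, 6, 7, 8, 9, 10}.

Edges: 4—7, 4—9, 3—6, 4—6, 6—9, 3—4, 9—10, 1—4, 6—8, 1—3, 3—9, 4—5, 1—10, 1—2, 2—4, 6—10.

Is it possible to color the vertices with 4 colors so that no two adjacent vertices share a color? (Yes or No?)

The chromatic number is 4. 3, 4, 6, 9 are pairwise adjacent (a clique of size 4), so at least 4 colors are needed.
4 colors suffice: 1=b, 2=c, 3=c, 4=a, 5=b, 6=b, 7=b, 8=a, 9=d, 10=a.
That is already a proper 4-coloring.

Yes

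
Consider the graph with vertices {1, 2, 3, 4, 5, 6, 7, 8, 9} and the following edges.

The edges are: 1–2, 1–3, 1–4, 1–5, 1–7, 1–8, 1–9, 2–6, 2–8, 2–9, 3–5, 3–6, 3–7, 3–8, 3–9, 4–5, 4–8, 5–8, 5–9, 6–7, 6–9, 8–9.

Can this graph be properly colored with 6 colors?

Yes

The chromatic number is 5. 1, 3, 5, 8, 9 form a clique, so at least 5 colors are needed.
5 colors suffice: color red → {1, 6}; color blue → {4, 7, 9}; color green → {8}; color yellow → {2, 3}; color purple → {5}.
Since 6 ≥ 5, a proper 6-coloring certainly exists.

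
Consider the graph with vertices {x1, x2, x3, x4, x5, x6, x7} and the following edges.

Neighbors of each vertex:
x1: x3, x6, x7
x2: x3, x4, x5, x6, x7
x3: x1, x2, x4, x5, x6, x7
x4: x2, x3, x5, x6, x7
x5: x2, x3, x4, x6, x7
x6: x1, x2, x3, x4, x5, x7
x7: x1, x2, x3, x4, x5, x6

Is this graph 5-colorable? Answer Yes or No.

No

x2, x3, x4, x5, x6, x7 form a clique, so at least 6 colors are needed.
So 5 colors are not enough.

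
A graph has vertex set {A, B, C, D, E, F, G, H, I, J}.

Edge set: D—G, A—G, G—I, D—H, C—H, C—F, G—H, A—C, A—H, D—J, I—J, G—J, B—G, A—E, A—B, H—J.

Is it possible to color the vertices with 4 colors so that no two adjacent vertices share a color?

The chromatic number is 4. D, G, H, J form a clique, so at least 4 colors are needed.
4 colors suffice: color red → {C, E, G}; color blue → {B, F, H, I}; color green → {A, J}; color yellow → {D}.
That is already a proper 4-coloring.

Yes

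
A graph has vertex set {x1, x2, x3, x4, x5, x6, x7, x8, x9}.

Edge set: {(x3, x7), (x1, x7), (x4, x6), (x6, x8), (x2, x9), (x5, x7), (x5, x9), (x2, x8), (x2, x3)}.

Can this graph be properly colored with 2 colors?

The cycle x9-x5-x7-x3-x2-x9 has odd length 5, so it cannot be 2-colored; at least 3 colors are needed.
So 2 colors are not enough.

No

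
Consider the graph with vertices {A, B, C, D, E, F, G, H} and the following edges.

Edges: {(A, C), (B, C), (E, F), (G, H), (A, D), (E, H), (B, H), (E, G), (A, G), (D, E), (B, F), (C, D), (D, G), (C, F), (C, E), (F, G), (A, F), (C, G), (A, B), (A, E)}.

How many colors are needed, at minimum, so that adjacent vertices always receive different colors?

A, C, E, F, G are mutually adjacent (a clique of size 5), so at least 5 colors are needed.
One proper 5-coloring: A=green, B=red, C=blue, D=purple, E=red, F=purple, G=yellow, H=blue. Each edge has distinct colors on its endpoints.

5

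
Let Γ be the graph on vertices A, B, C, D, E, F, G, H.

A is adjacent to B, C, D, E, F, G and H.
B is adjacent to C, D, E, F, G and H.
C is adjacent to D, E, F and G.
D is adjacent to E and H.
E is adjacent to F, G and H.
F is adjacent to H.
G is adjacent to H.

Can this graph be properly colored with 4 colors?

No

A, B, C, E, G are mutually adjacent (a clique of size 5), so at least 5 colors are needed.
So 4 colors are not enough.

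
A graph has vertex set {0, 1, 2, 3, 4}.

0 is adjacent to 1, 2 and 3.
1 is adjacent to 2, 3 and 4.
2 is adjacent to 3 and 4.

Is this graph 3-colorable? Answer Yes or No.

0, 1, 2, 3 form a clique, so at least 4 colors are needed.
So 3 colors are not enough.

No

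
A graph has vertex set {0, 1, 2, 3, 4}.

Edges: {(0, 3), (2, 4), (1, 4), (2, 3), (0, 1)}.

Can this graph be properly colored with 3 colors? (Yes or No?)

The chromatic number is 3. The cycle 4-1-0-3-2-4 has odd length 5, so it cannot be 2-colored; at least 3 colors are needed.
3 colors suffice: color a → {0, 4}; color b → {1, 3}; color c → {2}.
That is already a proper 3-coloring.

Yes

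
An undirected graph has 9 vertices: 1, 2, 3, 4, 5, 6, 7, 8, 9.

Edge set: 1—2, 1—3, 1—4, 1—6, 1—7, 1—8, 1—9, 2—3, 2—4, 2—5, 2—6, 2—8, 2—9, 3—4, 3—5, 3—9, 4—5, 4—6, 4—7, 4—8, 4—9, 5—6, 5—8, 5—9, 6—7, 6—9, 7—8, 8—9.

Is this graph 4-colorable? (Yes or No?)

No

2, 4, 5, 8, 9 are mutually adjacent (a clique of size 5), so at least 5 colors are needed.
So 4 colors are not enough.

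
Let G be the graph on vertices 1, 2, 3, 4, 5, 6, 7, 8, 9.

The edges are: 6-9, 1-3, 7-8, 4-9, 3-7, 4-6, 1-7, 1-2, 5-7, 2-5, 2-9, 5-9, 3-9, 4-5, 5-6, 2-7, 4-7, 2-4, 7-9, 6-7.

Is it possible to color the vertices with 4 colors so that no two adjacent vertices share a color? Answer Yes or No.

No

4, 5, 6, 7, 9 are pairwise adjacent (a clique of size 5), so at least 5 colors are needed.
So 4 colors are not enough.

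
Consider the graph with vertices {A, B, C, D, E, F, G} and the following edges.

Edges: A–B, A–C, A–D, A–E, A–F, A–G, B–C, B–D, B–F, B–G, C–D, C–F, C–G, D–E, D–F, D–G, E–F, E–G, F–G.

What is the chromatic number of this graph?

A, B, C, D, F, G form a clique, so at least 6 colors are needed.
6 colors suffice: color 1 → {F}; color 2 → {A}; color 3 → {G}; color 4 → {D}; color 5 → {C, E}; color 6 → {B}. Each edge has distinct colors on its endpoints.

6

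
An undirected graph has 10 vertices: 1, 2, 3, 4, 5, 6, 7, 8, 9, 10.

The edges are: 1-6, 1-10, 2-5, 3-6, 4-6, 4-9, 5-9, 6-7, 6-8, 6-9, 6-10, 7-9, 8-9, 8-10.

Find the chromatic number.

3

1, 6, 10 form a triangle, so at least 3 colors are needed.
One proper 3-coloring: 1=c, 2=b, 3=b, 4=c, 5=a, 6=a, 7=c, 8=c, 9=b, 10=b. Each edge has distinct colors on its endpoints.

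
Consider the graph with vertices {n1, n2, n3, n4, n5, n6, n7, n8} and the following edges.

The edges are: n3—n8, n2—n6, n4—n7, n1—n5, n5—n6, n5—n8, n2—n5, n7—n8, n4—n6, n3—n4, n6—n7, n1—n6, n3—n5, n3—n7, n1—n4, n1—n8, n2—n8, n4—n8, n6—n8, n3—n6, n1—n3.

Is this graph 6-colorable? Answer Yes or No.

Yes

The chromatic number is 5. n1, n3, n4, n6, n8 form a clique, so at least 5 colors are needed.
One proper 5-coloring: n1=purple, n2=green, n3=green, n4=yellow, n5=yellow, n6=blue, n7=purple, n8=red.
Since 6 ≥ 5, a proper 6-coloring certainly exists.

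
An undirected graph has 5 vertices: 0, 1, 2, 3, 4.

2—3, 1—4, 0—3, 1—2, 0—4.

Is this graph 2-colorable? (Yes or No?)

No

The cycle 2-1-4-0-3-2 has odd length 5, so it cannot be 2-colored; at least 3 colors are needed.
So 2 colors are not enough.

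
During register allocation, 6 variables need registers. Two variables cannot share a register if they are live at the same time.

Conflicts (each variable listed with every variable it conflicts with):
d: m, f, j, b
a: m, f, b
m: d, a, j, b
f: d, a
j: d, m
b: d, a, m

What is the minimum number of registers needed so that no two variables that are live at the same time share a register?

a, m, b pairwise conflict, so at least 3 registers are needed.
3 registers suffice: d=2, a=2, m=1, f=1, j=3, b=3. Every pair that conflicts lands in different registers.

3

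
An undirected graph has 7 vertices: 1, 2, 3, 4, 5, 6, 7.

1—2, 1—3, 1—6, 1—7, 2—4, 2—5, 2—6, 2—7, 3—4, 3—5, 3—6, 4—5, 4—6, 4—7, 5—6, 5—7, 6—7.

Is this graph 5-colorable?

Yes

The chromatic number is 5. 2, 4, 5, 6, 7 are pairwise adjacent (a clique of size 5), so at least 5 colors are needed.
5 colors suffice: 1=d, 2=c, 3=b, 4=e, 5=d, 6=a, 7=b.
That is already a proper 5-coloring.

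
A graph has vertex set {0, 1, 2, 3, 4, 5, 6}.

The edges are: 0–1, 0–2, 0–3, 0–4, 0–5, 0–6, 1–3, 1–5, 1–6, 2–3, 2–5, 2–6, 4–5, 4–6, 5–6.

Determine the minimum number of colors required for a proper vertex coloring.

0, 2, 5, 6 are pairwise adjacent (a clique of size 4), so at least 4 colors are needed.
4 colors suffice: color red → {0}; color blue → {3, 6}; color green → {5}; color yellow → {1, 2, 4}. No two adjacent vertices share a color.

4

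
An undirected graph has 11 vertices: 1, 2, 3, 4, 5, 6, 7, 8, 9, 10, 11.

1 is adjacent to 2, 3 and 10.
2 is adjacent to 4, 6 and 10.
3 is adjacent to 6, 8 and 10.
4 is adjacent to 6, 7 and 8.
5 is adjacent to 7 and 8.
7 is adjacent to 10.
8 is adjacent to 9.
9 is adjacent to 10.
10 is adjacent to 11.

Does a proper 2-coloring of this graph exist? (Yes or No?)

No

2, 4, 6 form a triangle, so at least 3 colors are needed.
So 2 colors are not enough.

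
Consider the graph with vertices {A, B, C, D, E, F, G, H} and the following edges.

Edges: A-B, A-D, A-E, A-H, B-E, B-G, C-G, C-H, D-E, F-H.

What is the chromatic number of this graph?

3

A, D, E form a triangle, so at least 3 colors are needed.
3 colors suffice: color 1 → {A, C, F}; color 2 → {E, G, H}; color 3 → {B, D}. Every edge joins two different colors.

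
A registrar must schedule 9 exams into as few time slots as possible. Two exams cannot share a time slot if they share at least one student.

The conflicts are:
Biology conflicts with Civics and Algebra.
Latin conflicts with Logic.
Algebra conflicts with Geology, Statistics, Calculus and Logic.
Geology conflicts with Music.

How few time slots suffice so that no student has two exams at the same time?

2

Algebra and Geology conflict, so at least 2 time slots are needed.
2 time slots suffice: Biology=2, Civics=1, Latin=1, Algebra=1, Geology=2, Statistics=2, Calculus=2, Music=1, Logic=2. No two conflicting exams share a time slot.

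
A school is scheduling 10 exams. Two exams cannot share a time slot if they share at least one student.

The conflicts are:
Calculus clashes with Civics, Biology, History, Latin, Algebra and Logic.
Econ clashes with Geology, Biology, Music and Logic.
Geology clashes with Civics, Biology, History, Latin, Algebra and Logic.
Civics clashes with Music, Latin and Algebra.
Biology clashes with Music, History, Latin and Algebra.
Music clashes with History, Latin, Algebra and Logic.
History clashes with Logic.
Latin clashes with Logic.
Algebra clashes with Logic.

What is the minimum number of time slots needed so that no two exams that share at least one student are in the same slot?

Geology, Biology, History are mutually in conflict, so at least 3 time slots are needed.
3 time slots suffice: time slot 1 → {Civics, Biology, Logic}; time slot 2 → {Calculus, Geology, Music}; time slot 3 → {Econ, History, Latin, Algebra}. No two conflicting exams share a time slot.

3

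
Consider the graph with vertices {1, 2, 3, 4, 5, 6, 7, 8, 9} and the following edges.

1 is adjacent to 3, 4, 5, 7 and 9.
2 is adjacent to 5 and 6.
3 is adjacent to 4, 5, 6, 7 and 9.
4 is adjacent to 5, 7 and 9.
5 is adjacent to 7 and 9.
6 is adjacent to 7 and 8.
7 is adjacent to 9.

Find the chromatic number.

1, 3, 4, 5, 7, 9 are mutually adjacent (a clique of size 6), so at least 6 colors are needed.
6 colors suffice: color red → {2, 7, 8}; color blue → {5, 6}; color green → {3}; color yellow → {9}; color purple → {4}; color orange → {1}. Each edge has distinct colors on its endpoints.

6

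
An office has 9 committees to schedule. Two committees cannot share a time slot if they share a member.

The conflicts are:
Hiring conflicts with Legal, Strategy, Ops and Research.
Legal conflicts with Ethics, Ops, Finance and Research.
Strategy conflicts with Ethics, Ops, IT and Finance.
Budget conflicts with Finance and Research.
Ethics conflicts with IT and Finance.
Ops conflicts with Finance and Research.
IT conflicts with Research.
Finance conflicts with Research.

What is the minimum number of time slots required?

4

Hiring, Legal, Ops, Research are mutually in conflict, so at least 4 time slots are needed.
A valid assignment using 4 time slots: Hiring=2, Legal=3, Strategy=1, Budget=3, Ethics=4, Ops=4, IT=2, Finance=2, Research=1. Every pair that conflicts lands in different time slots.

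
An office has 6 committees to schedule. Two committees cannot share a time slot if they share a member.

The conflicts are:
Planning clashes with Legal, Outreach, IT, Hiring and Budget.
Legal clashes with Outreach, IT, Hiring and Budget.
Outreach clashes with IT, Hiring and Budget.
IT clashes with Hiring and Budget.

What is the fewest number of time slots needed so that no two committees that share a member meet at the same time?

5

Planning, Legal, Outreach, IT, Hiring pairwise conflict, so at least 5 time slots are needed.
Using 5 time slots: Planning=4, Legal=1, Outreach=3, IT=2, Hiring=5, Budget=5. No two conflicting committees share a time slot.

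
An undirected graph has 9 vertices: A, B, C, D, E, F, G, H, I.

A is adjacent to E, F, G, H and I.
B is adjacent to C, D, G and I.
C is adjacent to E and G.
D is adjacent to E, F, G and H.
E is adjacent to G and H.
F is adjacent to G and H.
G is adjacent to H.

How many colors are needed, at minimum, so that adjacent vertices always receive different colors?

4

A, F, G, H are pairwise adjacent (a clique of size 4), so at least 4 colors are needed.
4 colors suffice: color 1 → {G, I}; color 2 → {A, C, D}; color 3 → {B, H}; color 4 → {E, F}. Each edge has distinct colors on its endpoints.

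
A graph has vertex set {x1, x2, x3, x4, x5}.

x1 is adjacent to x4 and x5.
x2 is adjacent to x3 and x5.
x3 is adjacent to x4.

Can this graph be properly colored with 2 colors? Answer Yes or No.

No

The cycle x1-x4-x3-x2-x5-x1 has odd length 5, so it cannot be 2-colored; at least 3 colors are needed.
So 2 colors are not enough.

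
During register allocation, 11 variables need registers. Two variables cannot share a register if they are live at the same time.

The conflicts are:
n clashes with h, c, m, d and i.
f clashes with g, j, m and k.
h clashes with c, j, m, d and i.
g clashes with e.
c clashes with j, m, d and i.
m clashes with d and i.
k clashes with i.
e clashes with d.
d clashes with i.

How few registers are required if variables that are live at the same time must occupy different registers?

6

n, h, c, m, d, i all conflict with each other, so at least 6 registers are needed.
6 registers suffice: register 1 → {f, h, e}; register 2 → {g, j, i}; register 3 → {m, k}; register 4 → {c}; register 5 → {d}; register 6 → {n}. No two conflicting variables share a register.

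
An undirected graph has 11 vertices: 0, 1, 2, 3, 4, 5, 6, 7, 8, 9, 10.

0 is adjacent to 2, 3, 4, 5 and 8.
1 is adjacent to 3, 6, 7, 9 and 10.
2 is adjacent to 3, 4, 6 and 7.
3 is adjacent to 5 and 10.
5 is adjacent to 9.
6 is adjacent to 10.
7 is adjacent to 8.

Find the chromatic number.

3

0, 2, 4 are pairwise adjacent, so at least 3 colors are needed.
3 colors suffice: color a → {3, 4, 6, 7, 9}; color b → {1, 2, 5, 8}; color c → {0, 10}. Every edge joins two different colors.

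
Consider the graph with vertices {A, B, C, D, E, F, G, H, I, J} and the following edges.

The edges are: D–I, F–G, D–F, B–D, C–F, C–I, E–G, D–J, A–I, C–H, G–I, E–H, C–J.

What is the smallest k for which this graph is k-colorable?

3

The cycle H-C-I-G-E-H has odd length 5, so it cannot be 2-colored; at least 3 colors are needed.
3 colors suffice: color 1 → {A, C, D, G}; color 2 → {B, F, H, I, J}; color 3 → {E}. No two adjacent vertices share a color.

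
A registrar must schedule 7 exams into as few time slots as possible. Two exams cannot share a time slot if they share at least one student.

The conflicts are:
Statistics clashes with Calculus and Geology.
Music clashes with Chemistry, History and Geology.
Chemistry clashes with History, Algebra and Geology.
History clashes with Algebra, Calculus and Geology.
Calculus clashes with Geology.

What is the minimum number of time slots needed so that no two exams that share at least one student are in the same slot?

Music, Chemistry, History, Geology all conflict with each other, so at least 4 time slots are needed.
Using 4 time slots: Statistics=2, Music=4, Chemistry=3, History=2, Algebra=1, Calculus=3, Geology=1. No two conflicting exams share a time slot.

4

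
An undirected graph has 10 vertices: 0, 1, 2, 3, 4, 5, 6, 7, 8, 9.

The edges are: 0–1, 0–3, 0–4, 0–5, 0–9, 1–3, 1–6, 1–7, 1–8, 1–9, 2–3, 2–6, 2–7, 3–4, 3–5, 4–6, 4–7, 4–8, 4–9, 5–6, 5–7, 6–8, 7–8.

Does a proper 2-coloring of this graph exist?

0, 3, 5 are mutually adjacent, so at least 3 colors are needed.
So 2 colors are not enough.

No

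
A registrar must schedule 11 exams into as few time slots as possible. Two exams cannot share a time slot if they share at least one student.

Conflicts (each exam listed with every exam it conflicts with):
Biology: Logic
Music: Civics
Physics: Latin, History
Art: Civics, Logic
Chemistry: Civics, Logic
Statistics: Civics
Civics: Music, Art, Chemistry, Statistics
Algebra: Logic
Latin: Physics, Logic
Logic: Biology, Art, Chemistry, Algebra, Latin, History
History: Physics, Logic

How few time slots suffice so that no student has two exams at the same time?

Chemistry and Logic conflict, so at least 2 time slots are needed.
Using 2 time slots: Biology=2, Music=2, Physics=1, Art=2, Chemistry=2, Statistics=2, Civics=1, Algebra=2, Latin=2, Logic=1, History=2. No two conflicting exams share a time slot.

2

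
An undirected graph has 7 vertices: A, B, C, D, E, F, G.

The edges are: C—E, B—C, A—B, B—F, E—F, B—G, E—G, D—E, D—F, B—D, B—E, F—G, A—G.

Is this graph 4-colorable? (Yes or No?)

Yes

The chromatic number is 4. B, D, E, F form a clique, so at least 4 colors are needed.
4 colors suffice: A=2, B=1, C=3, D=3, E=2, F=4, G=3.
That is already a proper 4-coloring.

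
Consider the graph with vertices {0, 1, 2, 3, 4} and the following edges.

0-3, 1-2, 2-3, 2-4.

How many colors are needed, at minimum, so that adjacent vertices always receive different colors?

2

2 and 4 are adjacent, so at least 2 colors are needed.
2 colors suffice: color red → {0, 2}; color blue → {1, 3, 4}. Each edge has distinct colors on its endpoints.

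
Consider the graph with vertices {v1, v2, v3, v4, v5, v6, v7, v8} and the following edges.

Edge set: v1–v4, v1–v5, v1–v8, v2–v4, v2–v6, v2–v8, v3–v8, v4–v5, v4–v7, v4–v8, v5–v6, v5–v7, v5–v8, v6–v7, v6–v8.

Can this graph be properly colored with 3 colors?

v1, v4, v5, v8 form a clique, so at least 4 colors are needed.
So 3 colors are not enough.

No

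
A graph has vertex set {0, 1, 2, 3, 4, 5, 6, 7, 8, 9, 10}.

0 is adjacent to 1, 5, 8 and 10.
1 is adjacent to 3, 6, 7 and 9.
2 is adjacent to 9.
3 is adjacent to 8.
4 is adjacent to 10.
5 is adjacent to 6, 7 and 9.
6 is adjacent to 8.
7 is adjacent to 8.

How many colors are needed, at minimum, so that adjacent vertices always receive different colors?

1 and 7 are adjacent, so at least 2 colors are needed.
One proper 2-coloring: 0=blue, 1=red, 2=red, 3=blue, 4=blue, 5=red, 6=blue, 7=blue, 8=red, 9=blue, 10=red. Each edge has distinct colors on its endpoints.

2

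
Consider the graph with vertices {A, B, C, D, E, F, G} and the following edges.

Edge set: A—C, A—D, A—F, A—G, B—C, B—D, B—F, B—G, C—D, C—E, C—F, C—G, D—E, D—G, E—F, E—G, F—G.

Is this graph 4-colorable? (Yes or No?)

Yes

The chromatic number is 4. A, C, D, G are mutually adjacent (a clique of size 4), so at least 4 colors are needed.
4 colors suffice: color 1 → {G}; color 2 → {C}; color 3 → {D, F}; color 4 → {A, B, E}.
That is already a proper 4-coloring.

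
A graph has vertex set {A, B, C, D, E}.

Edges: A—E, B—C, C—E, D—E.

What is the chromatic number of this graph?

2

D and E are adjacent, so at least 2 colors are needed.
A valid assignment using 2 colors: A=blue, B=red, C=blue, D=blue, E=red. Each edge has distinct colors on its endpoints.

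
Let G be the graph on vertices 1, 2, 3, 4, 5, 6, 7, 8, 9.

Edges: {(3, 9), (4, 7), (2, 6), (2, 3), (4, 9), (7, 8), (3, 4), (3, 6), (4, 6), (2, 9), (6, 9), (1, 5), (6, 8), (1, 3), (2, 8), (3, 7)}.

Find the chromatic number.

4

2, 3, 6, 9 form a clique, so at least 4 colors are needed.
A valid assignment using 4 colors: 1=b, 2=c, 3=a, 4=c, 5=a, 6=b, 7=b, 8=a, 9=d. Each edge has distinct colors on its endpoints.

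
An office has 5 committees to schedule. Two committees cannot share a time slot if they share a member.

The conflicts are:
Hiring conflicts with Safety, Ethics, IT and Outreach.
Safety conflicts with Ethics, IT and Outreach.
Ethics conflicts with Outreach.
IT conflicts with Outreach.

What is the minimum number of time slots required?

Hiring, Safety, IT, Outreach pairwise conflict, so at least 4 time slots are needed.
4 time slots suffice: time slot 1 → {Outreach}; time slot 2 → {Safety}; time slot 3 → {Hiring}; time slot 4 → {Ethics, IT}. Every pair that conflicts lands in different time slots.

4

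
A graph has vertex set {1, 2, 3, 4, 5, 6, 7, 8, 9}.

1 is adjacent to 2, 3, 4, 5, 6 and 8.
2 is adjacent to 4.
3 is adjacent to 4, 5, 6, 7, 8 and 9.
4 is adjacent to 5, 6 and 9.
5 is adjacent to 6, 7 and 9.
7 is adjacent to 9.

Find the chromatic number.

1, 3, 4, 5, 6 are pairwise adjacent (a clique of size 5), so at least 5 colors are needed.
5 colors suffice: color red → {2, 3}; color blue → {4, 7, 8}; color green → {5}; color yellow → {1, 9}; color purple → {6}. No two adjacent vertices share a color.

5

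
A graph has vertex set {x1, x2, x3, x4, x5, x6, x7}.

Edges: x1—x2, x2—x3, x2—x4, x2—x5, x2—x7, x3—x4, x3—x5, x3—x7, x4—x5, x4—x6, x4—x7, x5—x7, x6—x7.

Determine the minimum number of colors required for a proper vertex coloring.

5

x2, x3, x4, x5, x7 are pairwise adjacent (a clique of size 5), so at least 5 colors are needed.
5 colors suffice: color 1 → {x1, x4}; color 2 → {x2, x6}; color 3 → {x7}; color 4 → {x3}; color 5 → {x5}. Every edge joins two different colors.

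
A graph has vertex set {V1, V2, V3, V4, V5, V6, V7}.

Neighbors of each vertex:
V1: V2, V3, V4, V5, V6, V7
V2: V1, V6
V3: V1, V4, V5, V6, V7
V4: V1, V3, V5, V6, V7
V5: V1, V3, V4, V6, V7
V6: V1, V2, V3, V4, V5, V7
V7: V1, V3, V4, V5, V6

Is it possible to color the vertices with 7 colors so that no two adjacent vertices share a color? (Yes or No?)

Yes

The chromatic number is 6. V1, V3, V4, V5, V6, V7 form a clique, so at least 6 colors are needed.
6 colors suffice: color 1 → {V1}; color 2 → {V6}; color 3 → {V2, V4}; color 4 → {V3}; color 5 → {V5}; color 6 → {V7}.
Since 7 ≥ 6, a proper 7-coloring certainly exists.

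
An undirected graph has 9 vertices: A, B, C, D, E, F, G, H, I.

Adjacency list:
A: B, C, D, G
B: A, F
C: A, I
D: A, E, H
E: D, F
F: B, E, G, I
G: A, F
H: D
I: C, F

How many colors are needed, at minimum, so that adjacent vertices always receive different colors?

The cycle A-C-I-F-B-A has odd length 5, so it cannot be 2-colored; at least 3 colors are needed.
One proper 3-coloring: A=red, B=blue, C=green, D=blue, E=green, F=red, G=blue, H=red, I=blue. Every edge joins two different colors.

3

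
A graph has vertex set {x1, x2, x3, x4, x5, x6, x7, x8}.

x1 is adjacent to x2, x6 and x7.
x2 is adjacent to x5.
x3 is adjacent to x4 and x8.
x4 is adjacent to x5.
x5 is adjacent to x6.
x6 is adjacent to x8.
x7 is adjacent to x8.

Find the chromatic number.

The cycle x6-x5-x4-x3-x8-x6 has odd length 5, so it cannot be 2-colored; at least 3 colors are needed.
3 colors suffice: color R → {x1, x5, x8}; color B → {x2, x4, x6, x7}; color G → {x3}. Every edge joins two different colors.

3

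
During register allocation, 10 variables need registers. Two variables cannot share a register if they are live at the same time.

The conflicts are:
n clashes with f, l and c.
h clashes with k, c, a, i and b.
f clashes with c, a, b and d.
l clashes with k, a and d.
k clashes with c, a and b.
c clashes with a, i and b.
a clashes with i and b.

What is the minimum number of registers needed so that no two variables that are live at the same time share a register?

5

h, k, c, a, b are mutually in conflict, so at least 5 registers are needed.
5 registers suffice: register 1 → {n, a, d}; register 2 → {l, c}; register 3 → {f, k, i}; register 4 → {b}; register 5 → {h}. Every pair that conflicts lands in different registers.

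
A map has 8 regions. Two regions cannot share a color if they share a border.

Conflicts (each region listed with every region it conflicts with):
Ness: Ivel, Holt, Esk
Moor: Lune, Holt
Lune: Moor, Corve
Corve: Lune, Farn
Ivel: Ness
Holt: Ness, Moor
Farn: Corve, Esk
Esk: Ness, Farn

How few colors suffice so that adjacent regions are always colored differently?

3

The cycle Holt-Moor-Lune-Corve-Farn-Esk-Ness-Holt has odd length 7, so it cannot be 2-colored; at least 3 colors are needed.
3 colors suffice: color 1 → {Ness, Moor, Corve}; color 2 → {Lune, Ivel, Holt, Farn}; color 3 → {Esk}. Every pair that conflicts lands in different colors.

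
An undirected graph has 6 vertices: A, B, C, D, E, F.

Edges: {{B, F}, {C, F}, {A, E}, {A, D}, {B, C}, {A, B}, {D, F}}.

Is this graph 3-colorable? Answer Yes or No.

The chromatic number is 3. B, C, F are mutually adjacent, so at least 3 colors are needed.
One proper 3-coloring: A=1, B=2, C=3, D=2, E=2, F=1.
That is already a proper 3-coloring.

Yes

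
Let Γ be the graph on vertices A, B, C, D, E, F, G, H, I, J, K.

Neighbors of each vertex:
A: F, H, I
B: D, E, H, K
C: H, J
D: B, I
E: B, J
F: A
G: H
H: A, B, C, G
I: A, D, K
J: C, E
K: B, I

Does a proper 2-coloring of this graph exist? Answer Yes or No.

The cycle B-H-A-I-K-B has odd length 5, so it cannot be 2-colored; at least 3 colors are needed.
So 2 colors are not enough.

No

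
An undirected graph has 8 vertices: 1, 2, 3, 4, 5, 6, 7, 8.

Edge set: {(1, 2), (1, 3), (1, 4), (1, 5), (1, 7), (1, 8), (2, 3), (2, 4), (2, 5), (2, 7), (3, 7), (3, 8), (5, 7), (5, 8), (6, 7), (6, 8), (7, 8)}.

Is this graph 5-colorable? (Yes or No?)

Yes

The chromatic number is 4. 1, 3, 7, 8 are mutually adjacent (a clique of size 4), so at least 4 colors are needed.
One proper 4-coloring: 1=a, 2=c, 3=d, 4=b, 5=d, 6=a, 7=b, 8=c.
Since 5 ≥ 4, a proper 5-coloring certainly exists.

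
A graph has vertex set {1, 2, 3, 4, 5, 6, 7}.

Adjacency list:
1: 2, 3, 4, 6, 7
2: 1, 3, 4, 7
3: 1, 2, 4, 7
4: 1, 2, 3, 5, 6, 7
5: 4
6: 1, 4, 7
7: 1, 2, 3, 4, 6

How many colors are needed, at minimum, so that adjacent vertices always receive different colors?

5

1, 2, 3, 4, 7 are mutually adjacent (a clique of size 5), so at least 5 colors are needed.
A valid assignment using 5 colors: 1=blue, 2=purple, 3=yellow, 4=red, 5=blue, 6=yellow, 7=green. No two adjacent vertices share a color.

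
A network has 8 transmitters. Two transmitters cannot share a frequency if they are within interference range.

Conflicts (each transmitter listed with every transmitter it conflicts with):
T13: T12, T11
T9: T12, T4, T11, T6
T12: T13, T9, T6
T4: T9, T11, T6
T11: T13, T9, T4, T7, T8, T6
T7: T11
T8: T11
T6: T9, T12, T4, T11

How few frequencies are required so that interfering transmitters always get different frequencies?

T9, T4, T11, T6 are mutually in conflict, so at least 4 frequencies are needed.
4 frequencies suffice: frequency 1 → {T12, T11}; frequency 2 → {T13, T9, T7, T8}; frequency 3 → {T6}; frequency 4 → {T4}. Every pair that conflicts lands in different frequencies.

4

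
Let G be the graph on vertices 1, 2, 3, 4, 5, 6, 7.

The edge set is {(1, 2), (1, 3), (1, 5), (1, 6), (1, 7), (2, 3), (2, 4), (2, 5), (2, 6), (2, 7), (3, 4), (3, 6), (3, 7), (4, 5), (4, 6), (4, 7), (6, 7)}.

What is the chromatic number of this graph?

1, 2, 3, 6, 7 are mutually adjacent (a clique of size 5), so at least 5 colors are needed.
5 colors suffice: color a → {2}; color b → {1, 4}; color c → {5, 7}; color d → {6}; color e → {3}. Each edge has distinct colors on its endpoints.

5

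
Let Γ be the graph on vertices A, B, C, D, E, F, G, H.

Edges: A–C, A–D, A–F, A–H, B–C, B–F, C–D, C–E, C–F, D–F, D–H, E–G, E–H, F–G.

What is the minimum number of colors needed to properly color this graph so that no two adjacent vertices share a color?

A, C, D, F form a clique, so at least 4 colors are needed.
4 colors suffice: color red → {E, F}; color blue → {C, G, H}; color green → {B, D}; color yellow → {A}. Every edge joins two different colors.

4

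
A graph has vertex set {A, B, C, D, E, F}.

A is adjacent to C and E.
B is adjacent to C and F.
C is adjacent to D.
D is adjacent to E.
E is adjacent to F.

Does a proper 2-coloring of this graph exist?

No

The cycle F-B-C-D-E-F has odd length 5, so it cannot be 2-colored; at least 3 colors are needed.
So 2 colors are not enough.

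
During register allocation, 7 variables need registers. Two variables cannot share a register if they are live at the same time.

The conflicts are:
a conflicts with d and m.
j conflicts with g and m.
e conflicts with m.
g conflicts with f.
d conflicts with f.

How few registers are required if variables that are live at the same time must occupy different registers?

j and g conflict, so at least 2 registers are needed.
A valid assignment using 2 registers: a=2, j=2, e=2, g=1, d=1, f=2, m=1. No two conflicting variables share a register.

2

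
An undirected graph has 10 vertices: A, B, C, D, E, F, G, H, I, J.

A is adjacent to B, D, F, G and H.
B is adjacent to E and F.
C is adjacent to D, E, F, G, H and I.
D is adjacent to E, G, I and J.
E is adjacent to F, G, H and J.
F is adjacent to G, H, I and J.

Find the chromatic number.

4

C, D, E, G form a clique, so at least 4 colors are needed.
4 colors suffice: color 1 → {D, F}; color 2 → {A, E, I}; color 3 → {B, C, J}; color 4 → {G, H}. No two adjacent vertices share a color.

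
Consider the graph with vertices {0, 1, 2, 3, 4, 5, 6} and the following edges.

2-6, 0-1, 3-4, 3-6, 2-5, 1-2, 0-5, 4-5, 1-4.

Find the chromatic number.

The cycle 2-1-4-3-6-2 has odd length 5, so it cannot be 2-colored; at least 3 colors are needed.
3 colors suffice: color a → {0, 2, 4}; color b → {1, 5, 6}; color c → {3}. Every edge joins two different colors.

3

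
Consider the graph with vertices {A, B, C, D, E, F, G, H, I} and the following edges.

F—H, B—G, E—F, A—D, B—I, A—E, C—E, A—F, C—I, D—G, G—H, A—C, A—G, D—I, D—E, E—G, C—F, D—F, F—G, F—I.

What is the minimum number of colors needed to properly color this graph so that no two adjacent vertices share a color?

5

A, D, E, F, G are mutually adjacent (a clique of size 5), so at least 5 colors are needed.
5 colors suffice: A=yellow, B=red, C=green, D=green, E=purple, F=red, G=blue, H=green, I=blue. Every edge joins two different colors.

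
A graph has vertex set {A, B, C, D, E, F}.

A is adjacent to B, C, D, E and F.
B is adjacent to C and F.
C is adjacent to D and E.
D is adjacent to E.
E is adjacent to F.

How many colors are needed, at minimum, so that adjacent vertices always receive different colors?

4

A, C, D, E are mutually adjacent (a clique of size 4), so at least 4 colors are needed.
One proper 4-coloring: A=red, B=blue, C=green, D=yellow, E=blue, F=green. No two adjacent vertices share a color.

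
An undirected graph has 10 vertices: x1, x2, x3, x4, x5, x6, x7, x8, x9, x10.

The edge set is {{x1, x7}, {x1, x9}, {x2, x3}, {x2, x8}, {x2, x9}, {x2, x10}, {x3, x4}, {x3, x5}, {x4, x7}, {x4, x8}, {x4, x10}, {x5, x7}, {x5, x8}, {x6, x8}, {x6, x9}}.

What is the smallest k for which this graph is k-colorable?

2

x3 and x4 are adjacent, so at least 2 colors are needed.
A valid assignment using 2 colors: x1=blue, x2=blue, x3=red, x4=blue, x5=blue, x6=blue, x7=red, x8=red, x9=red, x10=red. Each edge has distinct colors on its endpoints.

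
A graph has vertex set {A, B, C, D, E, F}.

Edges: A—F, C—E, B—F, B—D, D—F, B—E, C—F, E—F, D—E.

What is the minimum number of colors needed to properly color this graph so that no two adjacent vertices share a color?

B, D, E, F are pairwise adjacent (a clique of size 4), so at least 4 colors are needed.
4 colors suffice: A=2, B=4, C=3, D=3, E=2, F=1. Each edge has distinct colors on its endpoints.

4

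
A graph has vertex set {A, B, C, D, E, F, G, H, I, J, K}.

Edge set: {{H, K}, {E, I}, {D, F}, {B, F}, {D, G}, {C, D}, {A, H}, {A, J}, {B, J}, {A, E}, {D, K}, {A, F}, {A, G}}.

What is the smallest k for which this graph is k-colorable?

3

The cycle F-D-K-H-A-F has odd length 5, so it cannot be 2-colored; at least 3 colors are needed.
One proper 3-coloring: A=red, B=red, C=blue, D=red, E=blue, F=blue, G=blue, H=green, I=red, J=blue, K=blue. Every edge joins two different colors.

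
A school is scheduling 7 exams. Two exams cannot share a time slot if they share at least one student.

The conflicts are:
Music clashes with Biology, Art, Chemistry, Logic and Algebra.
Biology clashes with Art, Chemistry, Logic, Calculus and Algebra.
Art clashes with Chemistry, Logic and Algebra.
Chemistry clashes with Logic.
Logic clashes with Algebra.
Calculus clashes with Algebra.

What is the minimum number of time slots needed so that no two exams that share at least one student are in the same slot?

5

Music, Biology, Art, Logic, Algebra all conflict with each other, so at least 5 time slots are needed.
5 time slots suffice: time slot 1 → {Biology}; time slot 2 → {Chemistry, Algebra}; time slot 3 → {Art, Calculus}; time slot 4 → {Logic}; time slot 5 → {Music}. Each listed conflict is separated.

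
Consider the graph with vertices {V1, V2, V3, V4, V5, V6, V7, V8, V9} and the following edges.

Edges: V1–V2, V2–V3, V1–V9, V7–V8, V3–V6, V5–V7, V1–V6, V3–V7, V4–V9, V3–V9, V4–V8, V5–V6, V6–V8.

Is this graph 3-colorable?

The chromatic number is 3. The cycle V6-V1-V9-V4-V8-V6 has odd length 5, so it cannot be 2-colored; at least 3 colors are needed.
A valid assignment using 3 colors: V1=2, V2=1, V3=2, V4=3, V5=2, V6=1, V7=1, V8=2, V9=1.
That is already a proper 3-coloring.

Yes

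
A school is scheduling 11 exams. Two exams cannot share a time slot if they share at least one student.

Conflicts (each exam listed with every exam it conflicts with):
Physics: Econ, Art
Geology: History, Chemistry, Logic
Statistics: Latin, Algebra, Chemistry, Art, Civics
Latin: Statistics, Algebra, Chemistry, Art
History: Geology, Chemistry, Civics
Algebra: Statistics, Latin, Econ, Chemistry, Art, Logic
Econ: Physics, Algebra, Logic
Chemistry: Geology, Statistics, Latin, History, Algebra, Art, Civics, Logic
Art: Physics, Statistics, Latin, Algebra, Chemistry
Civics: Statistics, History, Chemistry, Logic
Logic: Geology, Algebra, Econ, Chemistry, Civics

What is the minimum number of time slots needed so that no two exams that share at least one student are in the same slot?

5

Statistics, Latin, Algebra, Chemistry, Art are mutually in conflict, so at least 5 time slots are needed.
5 time slots suffice: Physics=2, Geology=2, Statistics=3, Latin=5, History=3, Algebra=2, Econ=1, Chemistry=1, Art=4, Civics=2, Logic=3. Every pair that conflicts lands in different time slots.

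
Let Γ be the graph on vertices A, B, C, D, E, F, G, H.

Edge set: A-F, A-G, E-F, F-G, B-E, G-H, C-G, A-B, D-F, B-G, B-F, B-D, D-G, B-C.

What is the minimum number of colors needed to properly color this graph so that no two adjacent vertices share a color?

A, B, F, G form a clique, so at least 4 colors are needed.
4 colors suffice: A=4, B=1, C=3, D=4, E=2, F=3, G=2, H=1. Each edge has distinct colors on its endpoints.

4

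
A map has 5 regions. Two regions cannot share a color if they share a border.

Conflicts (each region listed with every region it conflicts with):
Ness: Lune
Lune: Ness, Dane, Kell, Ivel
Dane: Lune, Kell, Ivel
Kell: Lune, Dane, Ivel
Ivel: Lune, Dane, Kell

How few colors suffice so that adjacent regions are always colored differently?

Lune, Dane, Kell, Ivel pairwise conflict, so at least 4 colors are needed.
4 colors suffice: Ness=2, Lune=1, Dane=3, Kell=2, Ivel=4. Every pair that conflicts lands in different colors.

4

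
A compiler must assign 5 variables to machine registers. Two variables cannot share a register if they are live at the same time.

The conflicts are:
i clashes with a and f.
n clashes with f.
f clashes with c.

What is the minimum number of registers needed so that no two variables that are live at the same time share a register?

i and a conflict, so at least 2 registers are needed.
2 registers suffice: i=2, n=2, a=1, f=1, c=2. No two conflicting variables share a register.

2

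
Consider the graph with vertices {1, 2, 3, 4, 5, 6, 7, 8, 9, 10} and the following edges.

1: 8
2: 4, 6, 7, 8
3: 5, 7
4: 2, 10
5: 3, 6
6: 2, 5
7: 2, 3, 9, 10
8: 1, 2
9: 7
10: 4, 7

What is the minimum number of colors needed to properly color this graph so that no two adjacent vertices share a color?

The cycle 6-2-7-3-5-6 has odd length 5, so it cannot be 2-colored; at least 3 colors are needed.
3 colors suffice: color red → {4, 5, 7, 8}; color blue → {1, 2, 3, 9, 10}; color green → {6}. Every edge joins two different colors.

3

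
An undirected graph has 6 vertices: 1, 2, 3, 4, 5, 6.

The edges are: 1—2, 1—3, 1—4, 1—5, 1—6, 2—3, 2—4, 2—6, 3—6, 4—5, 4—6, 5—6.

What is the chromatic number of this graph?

4

1, 2, 4, 6 are pairwise adjacent (a clique of size 4), so at least 4 colors are needed.
4 colors suffice: color a → {6}; color b → {1}; color c → {3, 4}; color d → {2, 5}. Every edge joins two different colors.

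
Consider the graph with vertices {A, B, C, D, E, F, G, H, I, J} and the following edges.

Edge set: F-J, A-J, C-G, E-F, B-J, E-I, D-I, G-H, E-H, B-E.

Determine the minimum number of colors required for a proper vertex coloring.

A and J are adjacent, so at least 2 colors are needed.
One proper 2-coloring: A=blue, B=blue, C=blue, D=red, E=red, F=blue, G=red, H=blue, I=blue, J=red. No two adjacent vertices share a color.

2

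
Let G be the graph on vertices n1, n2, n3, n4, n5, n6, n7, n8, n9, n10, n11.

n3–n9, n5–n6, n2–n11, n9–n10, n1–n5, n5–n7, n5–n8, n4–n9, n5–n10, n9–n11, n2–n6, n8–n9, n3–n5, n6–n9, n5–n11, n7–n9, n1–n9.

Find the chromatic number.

n4 and n9 are adjacent, so at least 2 colors are needed.
2 colors suffice: color 1 → {n2, n5, n9}; color 2 → {n1, n3, n4, n6, n7, n8, n10, n11}. No two adjacent vertices share a color.

2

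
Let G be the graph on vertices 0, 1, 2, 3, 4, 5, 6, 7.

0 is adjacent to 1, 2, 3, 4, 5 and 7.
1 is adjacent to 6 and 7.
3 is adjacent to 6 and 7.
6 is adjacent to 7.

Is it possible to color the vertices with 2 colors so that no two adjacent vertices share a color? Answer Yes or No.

0, 3, 7 are pairwise adjacent, so at least 3 colors are needed.
So 2 colors are not enough.

No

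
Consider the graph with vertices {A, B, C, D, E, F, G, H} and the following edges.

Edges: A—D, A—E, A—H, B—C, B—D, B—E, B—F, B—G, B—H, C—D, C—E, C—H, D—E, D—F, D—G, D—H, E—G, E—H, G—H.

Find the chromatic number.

B, C, D, E, H are mutually adjacent (a clique of size 5), so at least 5 colors are needed.
5 colors suffice: color 1 → {D}; color 2 → {F, H}; color 3 → {E}; color 4 → {A, B}; color 5 → {C, G}. Each edge has distinct colors on its endpoints.

5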